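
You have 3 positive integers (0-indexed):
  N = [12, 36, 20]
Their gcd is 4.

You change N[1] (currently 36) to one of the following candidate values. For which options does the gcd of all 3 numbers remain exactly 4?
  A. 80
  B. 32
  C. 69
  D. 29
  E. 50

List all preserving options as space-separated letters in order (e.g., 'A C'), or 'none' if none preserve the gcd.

Old gcd = 4; gcd of others (without N[1]) = 4
New gcd for candidate v: gcd(4, v). Preserves old gcd iff gcd(4, v) = 4.
  Option A: v=80, gcd(4,80)=4 -> preserves
  Option B: v=32, gcd(4,32)=4 -> preserves
  Option C: v=69, gcd(4,69)=1 -> changes
  Option D: v=29, gcd(4,29)=1 -> changes
  Option E: v=50, gcd(4,50)=2 -> changes

Answer: A B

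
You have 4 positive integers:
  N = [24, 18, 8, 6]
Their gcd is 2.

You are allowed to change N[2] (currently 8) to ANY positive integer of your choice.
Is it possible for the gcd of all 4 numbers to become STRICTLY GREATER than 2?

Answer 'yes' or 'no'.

Answer: yes

Derivation:
Current gcd = 2
gcd of all OTHER numbers (without N[2]=8): gcd([24, 18, 6]) = 6
The new gcd after any change is gcd(6, new_value).
This can be at most 6.
Since 6 > old gcd 2, the gcd CAN increase (e.g., set N[2] = 6).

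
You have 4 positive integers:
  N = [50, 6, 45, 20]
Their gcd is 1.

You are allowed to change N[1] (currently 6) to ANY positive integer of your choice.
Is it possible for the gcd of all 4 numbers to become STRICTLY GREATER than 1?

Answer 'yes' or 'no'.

Answer: yes

Derivation:
Current gcd = 1
gcd of all OTHER numbers (without N[1]=6): gcd([50, 45, 20]) = 5
The new gcd after any change is gcd(5, new_value).
This can be at most 5.
Since 5 > old gcd 1, the gcd CAN increase (e.g., set N[1] = 5).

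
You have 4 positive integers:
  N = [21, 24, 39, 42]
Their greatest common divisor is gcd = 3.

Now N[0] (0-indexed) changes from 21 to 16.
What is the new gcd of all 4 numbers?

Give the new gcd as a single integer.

Numbers: [21, 24, 39, 42], gcd = 3
Change: index 0, 21 -> 16
gcd of the OTHER numbers (without index 0): gcd([24, 39, 42]) = 3
New gcd = gcd(g_others, new_val) = gcd(3, 16) = 1

Answer: 1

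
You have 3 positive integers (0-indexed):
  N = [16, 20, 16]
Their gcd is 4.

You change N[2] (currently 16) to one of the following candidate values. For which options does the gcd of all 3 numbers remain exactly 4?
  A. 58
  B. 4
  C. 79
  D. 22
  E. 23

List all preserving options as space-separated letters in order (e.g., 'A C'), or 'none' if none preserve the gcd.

Answer: B

Derivation:
Old gcd = 4; gcd of others (without N[2]) = 4
New gcd for candidate v: gcd(4, v). Preserves old gcd iff gcd(4, v) = 4.
  Option A: v=58, gcd(4,58)=2 -> changes
  Option B: v=4, gcd(4,4)=4 -> preserves
  Option C: v=79, gcd(4,79)=1 -> changes
  Option D: v=22, gcd(4,22)=2 -> changes
  Option E: v=23, gcd(4,23)=1 -> changes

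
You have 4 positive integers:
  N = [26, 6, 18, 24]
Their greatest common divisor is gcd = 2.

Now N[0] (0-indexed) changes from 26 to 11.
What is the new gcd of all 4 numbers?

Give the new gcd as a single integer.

Answer: 1

Derivation:
Numbers: [26, 6, 18, 24], gcd = 2
Change: index 0, 26 -> 11
gcd of the OTHER numbers (without index 0): gcd([6, 18, 24]) = 6
New gcd = gcd(g_others, new_val) = gcd(6, 11) = 1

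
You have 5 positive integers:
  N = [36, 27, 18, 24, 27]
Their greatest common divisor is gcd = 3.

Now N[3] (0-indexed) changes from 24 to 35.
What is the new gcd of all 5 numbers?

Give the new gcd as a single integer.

Numbers: [36, 27, 18, 24, 27], gcd = 3
Change: index 3, 24 -> 35
gcd of the OTHER numbers (without index 3): gcd([36, 27, 18, 27]) = 9
New gcd = gcd(g_others, new_val) = gcd(9, 35) = 1

Answer: 1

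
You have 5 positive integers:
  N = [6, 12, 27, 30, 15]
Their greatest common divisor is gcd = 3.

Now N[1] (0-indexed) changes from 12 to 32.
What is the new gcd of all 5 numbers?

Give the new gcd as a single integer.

Answer: 1

Derivation:
Numbers: [6, 12, 27, 30, 15], gcd = 3
Change: index 1, 12 -> 32
gcd of the OTHER numbers (without index 1): gcd([6, 27, 30, 15]) = 3
New gcd = gcd(g_others, new_val) = gcd(3, 32) = 1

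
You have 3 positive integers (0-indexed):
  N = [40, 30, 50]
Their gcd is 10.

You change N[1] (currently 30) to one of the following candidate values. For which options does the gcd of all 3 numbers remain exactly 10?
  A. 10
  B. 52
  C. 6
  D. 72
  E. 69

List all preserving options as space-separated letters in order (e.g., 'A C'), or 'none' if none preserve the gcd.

Old gcd = 10; gcd of others (without N[1]) = 10
New gcd for candidate v: gcd(10, v). Preserves old gcd iff gcd(10, v) = 10.
  Option A: v=10, gcd(10,10)=10 -> preserves
  Option B: v=52, gcd(10,52)=2 -> changes
  Option C: v=6, gcd(10,6)=2 -> changes
  Option D: v=72, gcd(10,72)=2 -> changes
  Option E: v=69, gcd(10,69)=1 -> changes

Answer: A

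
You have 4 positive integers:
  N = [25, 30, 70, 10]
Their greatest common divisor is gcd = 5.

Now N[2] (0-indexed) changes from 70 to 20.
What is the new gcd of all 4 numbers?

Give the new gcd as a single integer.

Answer: 5

Derivation:
Numbers: [25, 30, 70, 10], gcd = 5
Change: index 2, 70 -> 20
gcd of the OTHER numbers (without index 2): gcd([25, 30, 10]) = 5
New gcd = gcd(g_others, new_val) = gcd(5, 20) = 5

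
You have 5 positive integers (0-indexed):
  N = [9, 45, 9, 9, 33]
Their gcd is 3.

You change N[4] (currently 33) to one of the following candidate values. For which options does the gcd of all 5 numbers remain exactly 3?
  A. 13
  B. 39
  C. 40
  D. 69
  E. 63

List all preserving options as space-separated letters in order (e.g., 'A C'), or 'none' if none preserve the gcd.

Answer: B D

Derivation:
Old gcd = 3; gcd of others (without N[4]) = 9
New gcd for candidate v: gcd(9, v). Preserves old gcd iff gcd(9, v) = 3.
  Option A: v=13, gcd(9,13)=1 -> changes
  Option B: v=39, gcd(9,39)=3 -> preserves
  Option C: v=40, gcd(9,40)=1 -> changes
  Option D: v=69, gcd(9,69)=3 -> preserves
  Option E: v=63, gcd(9,63)=9 -> changes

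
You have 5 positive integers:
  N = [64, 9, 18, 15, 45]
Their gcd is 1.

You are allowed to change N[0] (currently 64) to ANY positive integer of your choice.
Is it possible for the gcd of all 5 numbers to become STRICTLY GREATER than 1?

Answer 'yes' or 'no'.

Answer: yes

Derivation:
Current gcd = 1
gcd of all OTHER numbers (without N[0]=64): gcd([9, 18, 15, 45]) = 3
The new gcd after any change is gcd(3, new_value).
This can be at most 3.
Since 3 > old gcd 1, the gcd CAN increase (e.g., set N[0] = 3).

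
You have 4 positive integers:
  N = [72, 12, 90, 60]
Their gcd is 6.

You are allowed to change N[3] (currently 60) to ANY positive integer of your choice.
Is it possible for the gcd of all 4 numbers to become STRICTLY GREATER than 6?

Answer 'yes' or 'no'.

Answer: no

Derivation:
Current gcd = 6
gcd of all OTHER numbers (without N[3]=60): gcd([72, 12, 90]) = 6
The new gcd after any change is gcd(6, new_value).
This can be at most 6.
Since 6 = old gcd 6, the gcd can only stay the same or decrease.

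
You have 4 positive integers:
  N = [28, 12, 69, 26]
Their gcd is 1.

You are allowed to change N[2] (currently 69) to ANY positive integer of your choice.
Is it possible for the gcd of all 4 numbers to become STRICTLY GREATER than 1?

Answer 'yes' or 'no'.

Current gcd = 1
gcd of all OTHER numbers (without N[2]=69): gcd([28, 12, 26]) = 2
The new gcd after any change is gcd(2, new_value).
This can be at most 2.
Since 2 > old gcd 1, the gcd CAN increase (e.g., set N[2] = 2).

Answer: yes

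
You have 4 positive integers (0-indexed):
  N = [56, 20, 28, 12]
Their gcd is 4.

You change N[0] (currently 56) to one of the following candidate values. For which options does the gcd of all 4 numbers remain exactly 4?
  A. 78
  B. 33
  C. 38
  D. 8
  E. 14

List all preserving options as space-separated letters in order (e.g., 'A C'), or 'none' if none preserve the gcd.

Answer: D

Derivation:
Old gcd = 4; gcd of others (without N[0]) = 4
New gcd for candidate v: gcd(4, v). Preserves old gcd iff gcd(4, v) = 4.
  Option A: v=78, gcd(4,78)=2 -> changes
  Option B: v=33, gcd(4,33)=1 -> changes
  Option C: v=38, gcd(4,38)=2 -> changes
  Option D: v=8, gcd(4,8)=4 -> preserves
  Option E: v=14, gcd(4,14)=2 -> changes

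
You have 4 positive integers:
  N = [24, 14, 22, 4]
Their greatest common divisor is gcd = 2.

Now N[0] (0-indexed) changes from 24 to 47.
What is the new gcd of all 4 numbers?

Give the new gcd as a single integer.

Numbers: [24, 14, 22, 4], gcd = 2
Change: index 0, 24 -> 47
gcd of the OTHER numbers (without index 0): gcd([14, 22, 4]) = 2
New gcd = gcd(g_others, new_val) = gcd(2, 47) = 1

Answer: 1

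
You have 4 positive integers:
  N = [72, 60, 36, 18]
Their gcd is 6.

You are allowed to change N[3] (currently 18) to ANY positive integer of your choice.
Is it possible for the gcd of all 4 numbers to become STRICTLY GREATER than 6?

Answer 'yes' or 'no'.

Current gcd = 6
gcd of all OTHER numbers (without N[3]=18): gcd([72, 60, 36]) = 12
The new gcd after any change is gcd(12, new_value).
This can be at most 12.
Since 12 > old gcd 6, the gcd CAN increase (e.g., set N[3] = 12).

Answer: yes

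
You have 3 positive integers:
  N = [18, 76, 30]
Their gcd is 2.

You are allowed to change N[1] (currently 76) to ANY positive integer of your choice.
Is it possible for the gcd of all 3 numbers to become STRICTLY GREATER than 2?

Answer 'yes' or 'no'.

Answer: yes

Derivation:
Current gcd = 2
gcd of all OTHER numbers (without N[1]=76): gcd([18, 30]) = 6
The new gcd after any change is gcd(6, new_value).
This can be at most 6.
Since 6 > old gcd 2, the gcd CAN increase (e.g., set N[1] = 6).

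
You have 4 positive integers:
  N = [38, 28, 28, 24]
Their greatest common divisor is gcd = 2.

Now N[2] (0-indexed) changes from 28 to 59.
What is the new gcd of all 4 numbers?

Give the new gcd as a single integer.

Answer: 1

Derivation:
Numbers: [38, 28, 28, 24], gcd = 2
Change: index 2, 28 -> 59
gcd of the OTHER numbers (without index 2): gcd([38, 28, 24]) = 2
New gcd = gcd(g_others, new_val) = gcd(2, 59) = 1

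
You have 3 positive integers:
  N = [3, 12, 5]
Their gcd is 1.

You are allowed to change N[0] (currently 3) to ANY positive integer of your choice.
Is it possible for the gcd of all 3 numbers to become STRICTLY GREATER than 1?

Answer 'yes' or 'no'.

Answer: no

Derivation:
Current gcd = 1
gcd of all OTHER numbers (without N[0]=3): gcd([12, 5]) = 1
The new gcd after any change is gcd(1, new_value).
This can be at most 1.
Since 1 = old gcd 1, the gcd can only stay the same or decrease.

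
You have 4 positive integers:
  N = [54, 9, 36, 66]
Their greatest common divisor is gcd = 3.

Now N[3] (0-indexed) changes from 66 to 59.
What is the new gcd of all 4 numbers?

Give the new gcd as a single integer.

Answer: 1

Derivation:
Numbers: [54, 9, 36, 66], gcd = 3
Change: index 3, 66 -> 59
gcd of the OTHER numbers (without index 3): gcd([54, 9, 36]) = 9
New gcd = gcd(g_others, new_val) = gcd(9, 59) = 1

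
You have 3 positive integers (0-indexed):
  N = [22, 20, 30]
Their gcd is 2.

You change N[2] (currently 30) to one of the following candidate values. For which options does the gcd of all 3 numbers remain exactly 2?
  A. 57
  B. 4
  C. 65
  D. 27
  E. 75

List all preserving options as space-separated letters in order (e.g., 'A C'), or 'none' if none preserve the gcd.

Answer: B

Derivation:
Old gcd = 2; gcd of others (without N[2]) = 2
New gcd for candidate v: gcd(2, v). Preserves old gcd iff gcd(2, v) = 2.
  Option A: v=57, gcd(2,57)=1 -> changes
  Option B: v=4, gcd(2,4)=2 -> preserves
  Option C: v=65, gcd(2,65)=1 -> changes
  Option D: v=27, gcd(2,27)=1 -> changes
  Option E: v=75, gcd(2,75)=1 -> changes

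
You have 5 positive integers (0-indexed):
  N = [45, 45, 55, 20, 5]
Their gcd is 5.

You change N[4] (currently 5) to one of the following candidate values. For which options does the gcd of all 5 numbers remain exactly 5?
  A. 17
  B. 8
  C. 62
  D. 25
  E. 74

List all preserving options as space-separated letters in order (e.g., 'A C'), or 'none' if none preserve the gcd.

Old gcd = 5; gcd of others (without N[4]) = 5
New gcd for candidate v: gcd(5, v). Preserves old gcd iff gcd(5, v) = 5.
  Option A: v=17, gcd(5,17)=1 -> changes
  Option B: v=8, gcd(5,8)=1 -> changes
  Option C: v=62, gcd(5,62)=1 -> changes
  Option D: v=25, gcd(5,25)=5 -> preserves
  Option E: v=74, gcd(5,74)=1 -> changes

Answer: D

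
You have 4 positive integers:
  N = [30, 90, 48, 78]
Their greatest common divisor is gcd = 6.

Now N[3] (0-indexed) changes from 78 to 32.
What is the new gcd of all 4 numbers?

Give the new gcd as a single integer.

Answer: 2

Derivation:
Numbers: [30, 90, 48, 78], gcd = 6
Change: index 3, 78 -> 32
gcd of the OTHER numbers (without index 3): gcd([30, 90, 48]) = 6
New gcd = gcd(g_others, new_val) = gcd(6, 32) = 2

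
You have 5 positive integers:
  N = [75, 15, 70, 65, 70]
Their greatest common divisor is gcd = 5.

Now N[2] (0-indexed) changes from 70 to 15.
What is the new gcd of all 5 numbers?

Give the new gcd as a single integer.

Numbers: [75, 15, 70, 65, 70], gcd = 5
Change: index 2, 70 -> 15
gcd of the OTHER numbers (without index 2): gcd([75, 15, 65, 70]) = 5
New gcd = gcd(g_others, new_val) = gcd(5, 15) = 5

Answer: 5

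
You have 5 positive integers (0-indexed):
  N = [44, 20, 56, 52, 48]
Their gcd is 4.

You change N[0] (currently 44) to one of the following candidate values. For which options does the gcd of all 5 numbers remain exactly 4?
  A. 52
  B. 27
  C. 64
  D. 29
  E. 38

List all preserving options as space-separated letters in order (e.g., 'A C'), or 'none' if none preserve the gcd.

Answer: A C

Derivation:
Old gcd = 4; gcd of others (without N[0]) = 4
New gcd for candidate v: gcd(4, v). Preserves old gcd iff gcd(4, v) = 4.
  Option A: v=52, gcd(4,52)=4 -> preserves
  Option B: v=27, gcd(4,27)=1 -> changes
  Option C: v=64, gcd(4,64)=4 -> preserves
  Option D: v=29, gcd(4,29)=1 -> changes
  Option E: v=38, gcd(4,38)=2 -> changes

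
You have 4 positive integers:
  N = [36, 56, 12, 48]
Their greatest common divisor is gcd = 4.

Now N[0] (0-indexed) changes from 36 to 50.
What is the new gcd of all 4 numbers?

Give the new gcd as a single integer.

Answer: 2

Derivation:
Numbers: [36, 56, 12, 48], gcd = 4
Change: index 0, 36 -> 50
gcd of the OTHER numbers (without index 0): gcd([56, 12, 48]) = 4
New gcd = gcd(g_others, new_val) = gcd(4, 50) = 2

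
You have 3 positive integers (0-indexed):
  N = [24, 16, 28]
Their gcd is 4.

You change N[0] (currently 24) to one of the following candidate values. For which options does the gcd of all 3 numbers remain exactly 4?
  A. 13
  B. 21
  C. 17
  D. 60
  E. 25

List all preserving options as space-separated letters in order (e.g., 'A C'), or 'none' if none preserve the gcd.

Old gcd = 4; gcd of others (without N[0]) = 4
New gcd for candidate v: gcd(4, v). Preserves old gcd iff gcd(4, v) = 4.
  Option A: v=13, gcd(4,13)=1 -> changes
  Option B: v=21, gcd(4,21)=1 -> changes
  Option C: v=17, gcd(4,17)=1 -> changes
  Option D: v=60, gcd(4,60)=4 -> preserves
  Option E: v=25, gcd(4,25)=1 -> changes

Answer: D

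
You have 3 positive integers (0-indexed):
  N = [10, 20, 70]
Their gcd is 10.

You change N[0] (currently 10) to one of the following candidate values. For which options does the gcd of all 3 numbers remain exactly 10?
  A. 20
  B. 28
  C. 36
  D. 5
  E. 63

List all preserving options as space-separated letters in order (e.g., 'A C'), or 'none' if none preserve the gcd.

Old gcd = 10; gcd of others (without N[0]) = 10
New gcd for candidate v: gcd(10, v). Preserves old gcd iff gcd(10, v) = 10.
  Option A: v=20, gcd(10,20)=10 -> preserves
  Option B: v=28, gcd(10,28)=2 -> changes
  Option C: v=36, gcd(10,36)=2 -> changes
  Option D: v=5, gcd(10,5)=5 -> changes
  Option E: v=63, gcd(10,63)=1 -> changes

Answer: A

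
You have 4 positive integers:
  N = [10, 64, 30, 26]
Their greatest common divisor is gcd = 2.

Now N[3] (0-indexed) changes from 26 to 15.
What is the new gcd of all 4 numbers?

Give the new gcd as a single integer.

Numbers: [10, 64, 30, 26], gcd = 2
Change: index 3, 26 -> 15
gcd of the OTHER numbers (without index 3): gcd([10, 64, 30]) = 2
New gcd = gcd(g_others, new_val) = gcd(2, 15) = 1

Answer: 1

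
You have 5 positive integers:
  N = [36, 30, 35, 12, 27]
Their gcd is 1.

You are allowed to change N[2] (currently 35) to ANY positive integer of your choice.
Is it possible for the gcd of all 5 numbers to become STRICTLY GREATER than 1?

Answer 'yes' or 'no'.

Current gcd = 1
gcd of all OTHER numbers (without N[2]=35): gcd([36, 30, 12, 27]) = 3
The new gcd after any change is gcd(3, new_value).
This can be at most 3.
Since 3 > old gcd 1, the gcd CAN increase (e.g., set N[2] = 3).

Answer: yes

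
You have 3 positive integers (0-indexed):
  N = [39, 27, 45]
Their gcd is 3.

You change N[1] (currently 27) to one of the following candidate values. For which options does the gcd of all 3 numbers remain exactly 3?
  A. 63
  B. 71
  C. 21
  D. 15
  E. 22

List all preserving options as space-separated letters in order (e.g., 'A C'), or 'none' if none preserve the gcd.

Answer: A C D

Derivation:
Old gcd = 3; gcd of others (without N[1]) = 3
New gcd for candidate v: gcd(3, v). Preserves old gcd iff gcd(3, v) = 3.
  Option A: v=63, gcd(3,63)=3 -> preserves
  Option B: v=71, gcd(3,71)=1 -> changes
  Option C: v=21, gcd(3,21)=3 -> preserves
  Option D: v=15, gcd(3,15)=3 -> preserves
  Option E: v=22, gcd(3,22)=1 -> changes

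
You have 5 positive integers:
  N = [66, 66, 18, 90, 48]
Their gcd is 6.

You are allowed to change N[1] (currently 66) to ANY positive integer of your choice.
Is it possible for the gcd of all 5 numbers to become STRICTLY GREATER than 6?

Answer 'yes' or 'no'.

Current gcd = 6
gcd of all OTHER numbers (without N[1]=66): gcd([66, 18, 90, 48]) = 6
The new gcd after any change is gcd(6, new_value).
This can be at most 6.
Since 6 = old gcd 6, the gcd can only stay the same or decrease.

Answer: no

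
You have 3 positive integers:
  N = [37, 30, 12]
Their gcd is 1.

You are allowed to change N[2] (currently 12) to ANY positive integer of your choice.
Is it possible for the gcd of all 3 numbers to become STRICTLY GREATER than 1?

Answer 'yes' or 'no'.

Current gcd = 1
gcd of all OTHER numbers (without N[2]=12): gcd([37, 30]) = 1
The new gcd after any change is gcd(1, new_value).
This can be at most 1.
Since 1 = old gcd 1, the gcd can only stay the same or decrease.

Answer: no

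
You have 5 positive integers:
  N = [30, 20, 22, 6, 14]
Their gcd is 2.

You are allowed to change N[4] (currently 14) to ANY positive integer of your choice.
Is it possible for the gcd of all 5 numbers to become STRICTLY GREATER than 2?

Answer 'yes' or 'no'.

Current gcd = 2
gcd of all OTHER numbers (without N[4]=14): gcd([30, 20, 22, 6]) = 2
The new gcd after any change is gcd(2, new_value).
This can be at most 2.
Since 2 = old gcd 2, the gcd can only stay the same or decrease.

Answer: no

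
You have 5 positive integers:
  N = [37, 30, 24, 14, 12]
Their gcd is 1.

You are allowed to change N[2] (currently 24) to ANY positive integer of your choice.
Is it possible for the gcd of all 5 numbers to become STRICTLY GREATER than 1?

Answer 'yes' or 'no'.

Current gcd = 1
gcd of all OTHER numbers (without N[2]=24): gcd([37, 30, 14, 12]) = 1
The new gcd after any change is gcd(1, new_value).
This can be at most 1.
Since 1 = old gcd 1, the gcd can only stay the same or decrease.

Answer: no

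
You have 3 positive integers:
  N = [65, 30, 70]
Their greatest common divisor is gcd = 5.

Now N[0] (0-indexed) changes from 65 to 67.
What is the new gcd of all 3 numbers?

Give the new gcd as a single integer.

Numbers: [65, 30, 70], gcd = 5
Change: index 0, 65 -> 67
gcd of the OTHER numbers (without index 0): gcd([30, 70]) = 10
New gcd = gcd(g_others, new_val) = gcd(10, 67) = 1

Answer: 1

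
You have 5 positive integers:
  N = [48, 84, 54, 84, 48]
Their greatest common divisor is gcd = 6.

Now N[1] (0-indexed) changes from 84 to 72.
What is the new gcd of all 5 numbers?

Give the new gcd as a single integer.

Numbers: [48, 84, 54, 84, 48], gcd = 6
Change: index 1, 84 -> 72
gcd of the OTHER numbers (without index 1): gcd([48, 54, 84, 48]) = 6
New gcd = gcd(g_others, new_val) = gcd(6, 72) = 6

Answer: 6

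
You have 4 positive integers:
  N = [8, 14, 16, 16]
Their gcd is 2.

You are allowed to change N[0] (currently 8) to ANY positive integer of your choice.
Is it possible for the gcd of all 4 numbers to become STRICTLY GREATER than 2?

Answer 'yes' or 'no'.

Answer: no

Derivation:
Current gcd = 2
gcd of all OTHER numbers (without N[0]=8): gcd([14, 16, 16]) = 2
The new gcd after any change is gcd(2, new_value).
This can be at most 2.
Since 2 = old gcd 2, the gcd can only stay the same or decrease.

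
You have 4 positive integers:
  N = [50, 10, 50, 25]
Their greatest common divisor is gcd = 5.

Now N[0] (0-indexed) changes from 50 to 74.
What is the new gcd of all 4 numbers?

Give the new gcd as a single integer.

Numbers: [50, 10, 50, 25], gcd = 5
Change: index 0, 50 -> 74
gcd of the OTHER numbers (without index 0): gcd([10, 50, 25]) = 5
New gcd = gcd(g_others, new_val) = gcd(5, 74) = 1

Answer: 1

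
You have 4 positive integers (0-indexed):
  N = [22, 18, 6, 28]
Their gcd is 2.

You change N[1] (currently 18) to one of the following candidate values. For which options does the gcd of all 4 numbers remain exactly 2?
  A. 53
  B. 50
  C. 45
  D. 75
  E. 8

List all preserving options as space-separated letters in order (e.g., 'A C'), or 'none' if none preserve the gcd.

Answer: B E

Derivation:
Old gcd = 2; gcd of others (without N[1]) = 2
New gcd for candidate v: gcd(2, v). Preserves old gcd iff gcd(2, v) = 2.
  Option A: v=53, gcd(2,53)=1 -> changes
  Option B: v=50, gcd(2,50)=2 -> preserves
  Option C: v=45, gcd(2,45)=1 -> changes
  Option D: v=75, gcd(2,75)=1 -> changes
  Option E: v=8, gcd(2,8)=2 -> preserves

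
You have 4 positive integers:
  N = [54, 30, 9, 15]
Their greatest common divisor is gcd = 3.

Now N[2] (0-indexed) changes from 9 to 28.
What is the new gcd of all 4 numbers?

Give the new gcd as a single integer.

Numbers: [54, 30, 9, 15], gcd = 3
Change: index 2, 9 -> 28
gcd of the OTHER numbers (without index 2): gcd([54, 30, 15]) = 3
New gcd = gcd(g_others, new_val) = gcd(3, 28) = 1

Answer: 1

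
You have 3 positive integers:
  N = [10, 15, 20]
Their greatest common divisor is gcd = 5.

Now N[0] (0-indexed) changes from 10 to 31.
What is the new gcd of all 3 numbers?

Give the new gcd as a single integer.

Numbers: [10, 15, 20], gcd = 5
Change: index 0, 10 -> 31
gcd of the OTHER numbers (without index 0): gcd([15, 20]) = 5
New gcd = gcd(g_others, new_val) = gcd(5, 31) = 1

Answer: 1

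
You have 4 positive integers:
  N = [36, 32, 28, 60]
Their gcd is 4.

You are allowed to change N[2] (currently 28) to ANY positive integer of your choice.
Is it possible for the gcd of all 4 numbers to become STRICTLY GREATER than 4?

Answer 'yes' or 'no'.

Current gcd = 4
gcd of all OTHER numbers (without N[2]=28): gcd([36, 32, 60]) = 4
The new gcd after any change is gcd(4, new_value).
This can be at most 4.
Since 4 = old gcd 4, the gcd can only stay the same or decrease.

Answer: no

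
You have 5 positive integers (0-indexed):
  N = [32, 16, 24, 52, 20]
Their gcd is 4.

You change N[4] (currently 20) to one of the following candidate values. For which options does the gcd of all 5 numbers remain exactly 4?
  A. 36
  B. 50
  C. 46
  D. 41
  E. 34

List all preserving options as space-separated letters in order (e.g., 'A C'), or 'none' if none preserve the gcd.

Answer: A

Derivation:
Old gcd = 4; gcd of others (without N[4]) = 4
New gcd for candidate v: gcd(4, v). Preserves old gcd iff gcd(4, v) = 4.
  Option A: v=36, gcd(4,36)=4 -> preserves
  Option B: v=50, gcd(4,50)=2 -> changes
  Option C: v=46, gcd(4,46)=2 -> changes
  Option D: v=41, gcd(4,41)=1 -> changes
  Option E: v=34, gcd(4,34)=2 -> changes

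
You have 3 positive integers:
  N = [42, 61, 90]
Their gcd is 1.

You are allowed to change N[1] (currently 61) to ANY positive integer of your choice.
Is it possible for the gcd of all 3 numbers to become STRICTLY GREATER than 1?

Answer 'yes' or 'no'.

Current gcd = 1
gcd of all OTHER numbers (without N[1]=61): gcd([42, 90]) = 6
The new gcd after any change is gcd(6, new_value).
This can be at most 6.
Since 6 > old gcd 1, the gcd CAN increase (e.g., set N[1] = 6).

Answer: yes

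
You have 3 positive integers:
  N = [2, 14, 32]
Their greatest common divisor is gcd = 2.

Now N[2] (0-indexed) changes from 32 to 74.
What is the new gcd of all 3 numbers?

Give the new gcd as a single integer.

Numbers: [2, 14, 32], gcd = 2
Change: index 2, 32 -> 74
gcd of the OTHER numbers (without index 2): gcd([2, 14]) = 2
New gcd = gcd(g_others, new_val) = gcd(2, 74) = 2

Answer: 2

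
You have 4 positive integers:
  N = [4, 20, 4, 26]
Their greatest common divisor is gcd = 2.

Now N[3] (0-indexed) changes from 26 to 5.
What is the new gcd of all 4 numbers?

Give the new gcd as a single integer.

Numbers: [4, 20, 4, 26], gcd = 2
Change: index 3, 26 -> 5
gcd of the OTHER numbers (without index 3): gcd([4, 20, 4]) = 4
New gcd = gcd(g_others, new_val) = gcd(4, 5) = 1

Answer: 1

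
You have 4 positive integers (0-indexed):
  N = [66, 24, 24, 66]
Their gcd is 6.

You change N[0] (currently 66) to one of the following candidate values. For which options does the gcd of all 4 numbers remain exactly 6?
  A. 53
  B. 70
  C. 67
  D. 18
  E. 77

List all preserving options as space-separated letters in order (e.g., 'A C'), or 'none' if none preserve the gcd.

Old gcd = 6; gcd of others (without N[0]) = 6
New gcd for candidate v: gcd(6, v). Preserves old gcd iff gcd(6, v) = 6.
  Option A: v=53, gcd(6,53)=1 -> changes
  Option B: v=70, gcd(6,70)=2 -> changes
  Option C: v=67, gcd(6,67)=1 -> changes
  Option D: v=18, gcd(6,18)=6 -> preserves
  Option E: v=77, gcd(6,77)=1 -> changes

Answer: D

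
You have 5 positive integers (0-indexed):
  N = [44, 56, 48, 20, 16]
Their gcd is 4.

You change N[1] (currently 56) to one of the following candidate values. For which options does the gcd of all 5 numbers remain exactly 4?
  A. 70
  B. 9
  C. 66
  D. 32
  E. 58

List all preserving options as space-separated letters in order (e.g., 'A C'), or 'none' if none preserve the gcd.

Answer: D

Derivation:
Old gcd = 4; gcd of others (without N[1]) = 4
New gcd for candidate v: gcd(4, v). Preserves old gcd iff gcd(4, v) = 4.
  Option A: v=70, gcd(4,70)=2 -> changes
  Option B: v=9, gcd(4,9)=1 -> changes
  Option C: v=66, gcd(4,66)=2 -> changes
  Option D: v=32, gcd(4,32)=4 -> preserves
  Option E: v=58, gcd(4,58)=2 -> changes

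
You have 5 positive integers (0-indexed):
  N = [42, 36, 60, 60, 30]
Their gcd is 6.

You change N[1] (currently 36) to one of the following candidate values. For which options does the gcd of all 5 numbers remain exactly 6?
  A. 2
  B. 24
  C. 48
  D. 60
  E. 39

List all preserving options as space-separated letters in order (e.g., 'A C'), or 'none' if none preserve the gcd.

Old gcd = 6; gcd of others (without N[1]) = 6
New gcd for candidate v: gcd(6, v). Preserves old gcd iff gcd(6, v) = 6.
  Option A: v=2, gcd(6,2)=2 -> changes
  Option B: v=24, gcd(6,24)=6 -> preserves
  Option C: v=48, gcd(6,48)=6 -> preserves
  Option D: v=60, gcd(6,60)=6 -> preserves
  Option E: v=39, gcd(6,39)=3 -> changes

Answer: B C D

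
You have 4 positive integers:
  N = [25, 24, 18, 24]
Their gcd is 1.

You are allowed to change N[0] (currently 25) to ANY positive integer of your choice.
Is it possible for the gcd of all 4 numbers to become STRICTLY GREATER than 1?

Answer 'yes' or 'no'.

Current gcd = 1
gcd of all OTHER numbers (without N[0]=25): gcd([24, 18, 24]) = 6
The new gcd after any change is gcd(6, new_value).
This can be at most 6.
Since 6 > old gcd 1, the gcd CAN increase (e.g., set N[0] = 6).

Answer: yes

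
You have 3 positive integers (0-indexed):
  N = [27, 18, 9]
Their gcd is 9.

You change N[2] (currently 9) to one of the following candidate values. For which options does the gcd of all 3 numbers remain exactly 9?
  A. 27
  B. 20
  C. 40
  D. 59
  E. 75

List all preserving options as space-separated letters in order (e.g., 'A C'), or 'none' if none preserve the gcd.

Answer: A

Derivation:
Old gcd = 9; gcd of others (without N[2]) = 9
New gcd for candidate v: gcd(9, v). Preserves old gcd iff gcd(9, v) = 9.
  Option A: v=27, gcd(9,27)=9 -> preserves
  Option B: v=20, gcd(9,20)=1 -> changes
  Option C: v=40, gcd(9,40)=1 -> changes
  Option D: v=59, gcd(9,59)=1 -> changes
  Option E: v=75, gcd(9,75)=3 -> changes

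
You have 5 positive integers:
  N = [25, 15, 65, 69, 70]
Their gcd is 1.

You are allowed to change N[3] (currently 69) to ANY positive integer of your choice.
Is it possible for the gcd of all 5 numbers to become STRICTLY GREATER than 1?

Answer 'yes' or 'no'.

Current gcd = 1
gcd of all OTHER numbers (without N[3]=69): gcd([25, 15, 65, 70]) = 5
The new gcd after any change is gcd(5, new_value).
This can be at most 5.
Since 5 > old gcd 1, the gcd CAN increase (e.g., set N[3] = 5).

Answer: yes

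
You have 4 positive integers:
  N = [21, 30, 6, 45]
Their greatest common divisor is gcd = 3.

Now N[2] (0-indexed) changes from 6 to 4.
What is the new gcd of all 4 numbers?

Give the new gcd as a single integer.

Numbers: [21, 30, 6, 45], gcd = 3
Change: index 2, 6 -> 4
gcd of the OTHER numbers (without index 2): gcd([21, 30, 45]) = 3
New gcd = gcd(g_others, new_val) = gcd(3, 4) = 1

Answer: 1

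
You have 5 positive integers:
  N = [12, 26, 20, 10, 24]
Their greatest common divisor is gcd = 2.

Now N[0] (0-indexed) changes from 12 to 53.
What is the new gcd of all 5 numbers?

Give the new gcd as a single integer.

Numbers: [12, 26, 20, 10, 24], gcd = 2
Change: index 0, 12 -> 53
gcd of the OTHER numbers (without index 0): gcd([26, 20, 10, 24]) = 2
New gcd = gcd(g_others, new_val) = gcd(2, 53) = 1

Answer: 1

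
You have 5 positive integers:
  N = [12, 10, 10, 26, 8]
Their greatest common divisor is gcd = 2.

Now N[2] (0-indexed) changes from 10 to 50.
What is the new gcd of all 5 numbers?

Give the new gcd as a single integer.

Answer: 2

Derivation:
Numbers: [12, 10, 10, 26, 8], gcd = 2
Change: index 2, 10 -> 50
gcd of the OTHER numbers (without index 2): gcd([12, 10, 26, 8]) = 2
New gcd = gcd(g_others, new_val) = gcd(2, 50) = 2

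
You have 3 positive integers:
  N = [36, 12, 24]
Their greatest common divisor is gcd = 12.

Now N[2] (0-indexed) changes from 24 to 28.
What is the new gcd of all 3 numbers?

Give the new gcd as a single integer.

Numbers: [36, 12, 24], gcd = 12
Change: index 2, 24 -> 28
gcd of the OTHER numbers (without index 2): gcd([36, 12]) = 12
New gcd = gcd(g_others, new_val) = gcd(12, 28) = 4

Answer: 4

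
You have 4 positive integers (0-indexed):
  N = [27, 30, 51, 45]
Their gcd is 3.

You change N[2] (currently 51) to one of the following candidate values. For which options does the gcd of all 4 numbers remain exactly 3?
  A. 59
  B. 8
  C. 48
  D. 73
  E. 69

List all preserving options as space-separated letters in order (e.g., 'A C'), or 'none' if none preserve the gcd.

Old gcd = 3; gcd of others (without N[2]) = 3
New gcd for candidate v: gcd(3, v). Preserves old gcd iff gcd(3, v) = 3.
  Option A: v=59, gcd(3,59)=1 -> changes
  Option B: v=8, gcd(3,8)=1 -> changes
  Option C: v=48, gcd(3,48)=3 -> preserves
  Option D: v=73, gcd(3,73)=1 -> changes
  Option E: v=69, gcd(3,69)=3 -> preserves

Answer: C E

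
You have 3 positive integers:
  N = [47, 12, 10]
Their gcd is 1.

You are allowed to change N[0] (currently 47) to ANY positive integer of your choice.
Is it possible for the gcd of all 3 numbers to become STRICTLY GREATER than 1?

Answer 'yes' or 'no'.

Current gcd = 1
gcd of all OTHER numbers (without N[0]=47): gcd([12, 10]) = 2
The new gcd after any change is gcd(2, new_value).
This can be at most 2.
Since 2 > old gcd 1, the gcd CAN increase (e.g., set N[0] = 2).

Answer: yes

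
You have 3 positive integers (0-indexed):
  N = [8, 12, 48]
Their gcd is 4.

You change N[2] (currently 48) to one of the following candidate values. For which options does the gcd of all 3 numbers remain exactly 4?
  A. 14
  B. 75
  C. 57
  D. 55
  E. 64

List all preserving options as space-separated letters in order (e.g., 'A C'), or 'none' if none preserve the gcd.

Answer: E

Derivation:
Old gcd = 4; gcd of others (without N[2]) = 4
New gcd for candidate v: gcd(4, v). Preserves old gcd iff gcd(4, v) = 4.
  Option A: v=14, gcd(4,14)=2 -> changes
  Option B: v=75, gcd(4,75)=1 -> changes
  Option C: v=57, gcd(4,57)=1 -> changes
  Option D: v=55, gcd(4,55)=1 -> changes
  Option E: v=64, gcd(4,64)=4 -> preserves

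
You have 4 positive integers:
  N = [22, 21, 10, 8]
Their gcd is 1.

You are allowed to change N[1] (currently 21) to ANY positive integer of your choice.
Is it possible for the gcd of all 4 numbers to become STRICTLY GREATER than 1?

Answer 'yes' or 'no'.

Answer: yes

Derivation:
Current gcd = 1
gcd of all OTHER numbers (without N[1]=21): gcd([22, 10, 8]) = 2
The new gcd after any change is gcd(2, new_value).
This can be at most 2.
Since 2 > old gcd 1, the gcd CAN increase (e.g., set N[1] = 2).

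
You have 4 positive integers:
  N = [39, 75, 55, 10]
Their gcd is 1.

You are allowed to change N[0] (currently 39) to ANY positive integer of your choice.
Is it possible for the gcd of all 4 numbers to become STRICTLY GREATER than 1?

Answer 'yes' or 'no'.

Answer: yes

Derivation:
Current gcd = 1
gcd of all OTHER numbers (without N[0]=39): gcd([75, 55, 10]) = 5
The new gcd after any change is gcd(5, new_value).
This can be at most 5.
Since 5 > old gcd 1, the gcd CAN increase (e.g., set N[0] = 5).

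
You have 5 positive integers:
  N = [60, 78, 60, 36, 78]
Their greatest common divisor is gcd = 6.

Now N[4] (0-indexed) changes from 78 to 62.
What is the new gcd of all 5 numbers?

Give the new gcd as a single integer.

Numbers: [60, 78, 60, 36, 78], gcd = 6
Change: index 4, 78 -> 62
gcd of the OTHER numbers (without index 4): gcd([60, 78, 60, 36]) = 6
New gcd = gcd(g_others, new_val) = gcd(6, 62) = 2

Answer: 2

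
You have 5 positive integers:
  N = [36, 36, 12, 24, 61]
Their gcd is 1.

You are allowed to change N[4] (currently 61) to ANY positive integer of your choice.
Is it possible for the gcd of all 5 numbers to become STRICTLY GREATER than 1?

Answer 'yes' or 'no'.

Answer: yes

Derivation:
Current gcd = 1
gcd of all OTHER numbers (without N[4]=61): gcd([36, 36, 12, 24]) = 12
The new gcd after any change is gcd(12, new_value).
This can be at most 12.
Since 12 > old gcd 1, the gcd CAN increase (e.g., set N[4] = 12).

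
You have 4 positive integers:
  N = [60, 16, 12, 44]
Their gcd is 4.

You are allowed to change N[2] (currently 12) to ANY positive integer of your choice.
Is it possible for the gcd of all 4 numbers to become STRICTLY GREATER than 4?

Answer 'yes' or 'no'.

Current gcd = 4
gcd of all OTHER numbers (without N[2]=12): gcd([60, 16, 44]) = 4
The new gcd after any change is gcd(4, new_value).
This can be at most 4.
Since 4 = old gcd 4, the gcd can only stay the same or decrease.

Answer: no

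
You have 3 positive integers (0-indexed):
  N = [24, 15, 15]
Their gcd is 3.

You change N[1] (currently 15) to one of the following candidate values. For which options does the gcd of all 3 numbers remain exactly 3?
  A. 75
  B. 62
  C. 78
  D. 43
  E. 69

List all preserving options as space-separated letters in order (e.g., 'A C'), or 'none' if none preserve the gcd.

Old gcd = 3; gcd of others (without N[1]) = 3
New gcd for candidate v: gcd(3, v). Preserves old gcd iff gcd(3, v) = 3.
  Option A: v=75, gcd(3,75)=3 -> preserves
  Option B: v=62, gcd(3,62)=1 -> changes
  Option C: v=78, gcd(3,78)=3 -> preserves
  Option D: v=43, gcd(3,43)=1 -> changes
  Option E: v=69, gcd(3,69)=3 -> preserves

Answer: A C E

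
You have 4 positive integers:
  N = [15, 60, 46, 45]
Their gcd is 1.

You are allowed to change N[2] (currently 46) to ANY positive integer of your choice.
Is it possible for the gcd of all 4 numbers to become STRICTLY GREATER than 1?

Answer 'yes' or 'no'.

Answer: yes

Derivation:
Current gcd = 1
gcd of all OTHER numbers (without N[2]=46): gcd([15, 60, 45]) = 15
The new gcd after any change is gcd(15, new_value).
This can be at most 15.
Since 15 > old gcd 1, the gcd CAN increase (e.g., set N[2] = 15).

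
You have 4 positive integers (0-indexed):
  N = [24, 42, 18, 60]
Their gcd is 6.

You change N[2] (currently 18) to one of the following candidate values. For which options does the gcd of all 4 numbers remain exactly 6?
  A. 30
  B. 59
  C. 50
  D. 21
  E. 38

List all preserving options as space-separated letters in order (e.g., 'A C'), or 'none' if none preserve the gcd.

Old gcd = 6; gcd of others (without N[2]) = 6
New gcd for candidate v: gcd(6, v). Preserves old gcd iff gcd(6, v) = 6.
  Option A: v=30, gcd(6,30)=6 -> preserves
  Option B: v=59, gcd(6,59)=1 -> changes
  Option C: v=50, gcd(6,50)=2 -> changes
  Option D: v=21, gcd(6,21)=3 -> changes
  Option E: v=38, gcd(6,38)=2 -> changes

Answer: A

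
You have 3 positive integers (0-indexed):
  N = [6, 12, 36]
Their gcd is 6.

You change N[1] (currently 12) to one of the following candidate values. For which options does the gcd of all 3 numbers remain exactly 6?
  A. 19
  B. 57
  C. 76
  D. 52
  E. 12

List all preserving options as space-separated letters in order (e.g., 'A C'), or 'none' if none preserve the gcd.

Answer: E

Derivation:
Old gcd = 6; gcd of others (without N[1]) = 6
New gcd for candidate v: gcd(6, v). Preserves old gcd iff gcd(6, v) = 6.
  Option A: v=19, gcd(6,19)=1 -> changes
  Option B: v=57, gcd(6,57)=3 -> changes
  Option C: v=76, gcd(6,76)=2 -> changes
  Option D: v=52, gcd(6,52)=2 -> changes
  Option E: v=12, gcd(6,12)=6 -> preserves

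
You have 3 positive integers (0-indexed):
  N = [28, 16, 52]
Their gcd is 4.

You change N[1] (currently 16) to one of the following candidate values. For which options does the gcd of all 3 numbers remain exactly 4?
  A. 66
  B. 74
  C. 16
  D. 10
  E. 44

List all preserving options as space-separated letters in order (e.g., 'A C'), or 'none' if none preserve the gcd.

Old gcd = 4; gcd of others (without N[1]) = 4
New gcd for candidate v: gcd(4, v). Preserves old gcd iff gcd(4, v) = 4.
  Option A: v=66, gcd(4,66)=2 -> changes
  Option B: v=74, gcd(4,74)=2 -> changes
  Option C: v=16, gcd(4,16)=4 -> preserves
  Option D: v=10, gcd(4,10)=2 -> changes
  Option E: v=44, gcd(4,44)=4 -> preserves

Answer: C E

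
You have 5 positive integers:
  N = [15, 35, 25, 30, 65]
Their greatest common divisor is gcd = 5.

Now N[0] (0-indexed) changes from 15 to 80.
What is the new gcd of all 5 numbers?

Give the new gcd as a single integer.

Numbers: [15, 35, 25, 30, 65], gcd = 5
Change: index 0, 15 -> 80
gcd of the OTHER numbers (without index 0): gcd([35, 25, 30, 65]) = 5
New gcd = gcd(g_others, new_val) = gcd(5, 80) = 5

Answer: 5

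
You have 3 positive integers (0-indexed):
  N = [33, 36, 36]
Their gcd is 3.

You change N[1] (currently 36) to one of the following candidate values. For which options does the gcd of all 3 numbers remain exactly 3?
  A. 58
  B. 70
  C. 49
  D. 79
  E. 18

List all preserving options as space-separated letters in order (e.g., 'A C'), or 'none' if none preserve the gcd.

Answer: E

Derivation:
Old gcd = 3; gcd of others (without N[1]) = 3
New gcd for candidate v: gcd(3, v). Preserves old gcd iff gcd(3, v) = 3.
  Option A: v=58, gcd(3,58)=1 -> changes
  Option B: v=70, gcd(3,70)=1 -> changes
  Option C: v=49, gcd(3,49)=1 -> changes
  Option D: v=79, gcd(3,79)=1 -> changes
  Option E: v=18, gcd(3,18)=3 -> preserves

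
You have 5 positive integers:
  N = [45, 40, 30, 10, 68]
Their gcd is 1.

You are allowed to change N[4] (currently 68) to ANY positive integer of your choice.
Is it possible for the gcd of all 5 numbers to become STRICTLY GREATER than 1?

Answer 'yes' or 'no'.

Current gcd = 1
gcd of all OTHER numbers (without N[4]=68): gcd([45, 40, 30, 10]) = 5
The new gcd after any change is gcd(5, new_value).
This can be at most 5.
Since 5 > old gcd 1, the gcd CAN increase (e.g., set N[4] = 5).

Answer: yes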